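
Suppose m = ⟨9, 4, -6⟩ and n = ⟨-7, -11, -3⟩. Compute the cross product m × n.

i: 4·(-3) - (-6)·(-11) = -12 - 66 = -78
j: (-6)·(-7) - 9·(-3) = 42 - (-27) = 69
k: 9·(-11) - 4·(-7) = -99 - (-28) = -71
m × n = (-78, 69, -71)

(-78, 69, -71)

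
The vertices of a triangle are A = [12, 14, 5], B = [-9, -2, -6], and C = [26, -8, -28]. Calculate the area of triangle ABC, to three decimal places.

563.427

AB = (-21, -16, -11),  AC = (14, -22, -33)
i: (-16)·(-33) - (-11)·(-22) = 528 - 242 = 286
j: (-11)·14 - (-21)·(-33) = -154 - 693 = -847
k: (-21)·(-22) - (-16)·14 = 462 - (-224) = 686
AB × AC = (286, -847, 686)
|AB × AC| = √1269801 ≈ 1126.8545
area = ½ · 1126.8545 ≈ 563.427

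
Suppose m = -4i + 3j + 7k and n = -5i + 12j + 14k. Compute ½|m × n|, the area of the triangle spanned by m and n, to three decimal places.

i: 3·14 - 7·12 = 42 - 84 = -42
j: 7·(-5) - (-4)·14 = -35 - (-56) = 21
k: (-4)·12 - 3·(-5) = -48 - (-15) = -33
m × n = (-42, 21, -33)
|m × n| = √((-42)² + 21² + (-33)²) = √3294 ≈ 57.3934
area = ½ · 57.3934 ≈ 28.697

28.697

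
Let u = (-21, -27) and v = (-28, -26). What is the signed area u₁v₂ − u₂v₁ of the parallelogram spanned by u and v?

(-21)·(-26) - (-27)·(-28) = 546 - 756 = -210

-210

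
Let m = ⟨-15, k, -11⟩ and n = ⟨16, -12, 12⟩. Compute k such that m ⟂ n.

-31

m · n = (-15)·16 + k·(-12) + (-11)·12 = -372 - 12k
Set equal to 0: -12k = 372, so k = -31.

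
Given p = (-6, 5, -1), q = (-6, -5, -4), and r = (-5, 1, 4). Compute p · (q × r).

q × r:
i: (-5)·4 - (-4)·1 = -20 - (-4) = -16
j: (-4)·(-5) - (-6)·4 = 20 - (-24) = 44
k: (-6)·1 - (-5)·(-5) = -6 - 25 = -31
q × r = (-16, 44, -31)
p · (q × r) = (-6)·(-16) + 5·44 + (-1)·(-31) = 96 + 220 + 31 = 347

347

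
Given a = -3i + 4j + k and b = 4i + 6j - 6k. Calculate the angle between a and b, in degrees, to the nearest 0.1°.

82.8

a · b = (-3)·4 + 4·6 + 1·(-6) = -12 + 24 - 6 = 6
|a|² = 9 + 16 + 1 = 26,  |a| = √26 ≈ 5.099020
|b|² = 16 + 36 + 36 = 88,  |b| = √88 ≈ 9.380832
cos θ = 6 / (5.099020 · 9.380832) ≈ 0.12544
θ = arccos(0.12544) ≈ 82.8°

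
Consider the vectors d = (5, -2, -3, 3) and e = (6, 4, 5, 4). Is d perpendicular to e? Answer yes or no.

no

d · e = 5·6 + (-2)·4 + (-3)·5 + 3·4 = 30 - 8 - 15 + 12 = 19
Nonzero, so the vectors are not orthogonal.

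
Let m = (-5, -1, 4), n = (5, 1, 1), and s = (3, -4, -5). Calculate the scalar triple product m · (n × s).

n × s:
i: 1·(-5) - 1·(-4) = -5 - (-4) = -1
j: 1·3 - 5·(-5) = 3 - (-25) = 28
k: 5·(-4) - 1·3 = -20 - 3 = -23
n × s = (-1, 28, -23)
m · (n × s) = (-5)·(-1) + (-1)·28 + 4·(-23) = 5 - 28 - 92 = -115

-115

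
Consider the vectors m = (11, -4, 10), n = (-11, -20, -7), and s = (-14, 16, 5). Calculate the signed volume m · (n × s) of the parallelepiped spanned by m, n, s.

-5040

n × s:
i: (-20)·5 - (-7)·16 = -100 - (-112) = 12
j: (-7)·(-14) - (-11)·5 = 98 - (-55) = 153
k: (-11)·16 - (-20)·(-14) = -176 - 280 = -456
n × s = (12, 153, -456)
m · (n × s) = 11·12 + (-4)·153 + 10·(-456) = 132 - 612 - 4560 = -5040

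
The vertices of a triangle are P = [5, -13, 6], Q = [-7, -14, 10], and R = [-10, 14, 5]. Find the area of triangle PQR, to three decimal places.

181.352

PQ = (-12, -1, 4),  PR = (-15, 27, -1)
i: (-1)·(-1) - 4·27 = 1 - 108 = -107
j: 4·(-15) - (-12)·(-1) = -60 - 12 = -72
k: (-12)·27 - (-1)·(-15) = -324 - 15 = -339
PQ × PR = (-107, -72, -339)
|PQ × PR| = √131554 ≈ 362.7037
area = ½ · 362.7037 ≈ 181.352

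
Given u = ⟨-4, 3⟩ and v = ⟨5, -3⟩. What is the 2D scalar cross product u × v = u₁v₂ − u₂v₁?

-3

(-4)·(-3) - 3·5 = 12 - 15 = -3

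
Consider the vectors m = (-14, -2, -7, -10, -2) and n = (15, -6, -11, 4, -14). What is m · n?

m · n = (-14)·15 + (-2)·(-6) + (-7)·(-11) + (-10)·4 + (-2)·(-14) = -210 + 12 + 77 - 40 + 28 = -133

-133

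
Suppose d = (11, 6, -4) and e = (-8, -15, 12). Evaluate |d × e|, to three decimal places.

154.379

i: 6·12 - (-4)·(-15) = 72 - 60 = 12
j: (-4)·(-8) - 11·12 = 32 - 132 = -100
k: 11·(-15) - 6·(-8) = -165 - (-48) = -117
d × e = (12, -100, -117)
|d × e| = √(12² + (-100)² + (-117)²) = √23833 ≈ 154.3794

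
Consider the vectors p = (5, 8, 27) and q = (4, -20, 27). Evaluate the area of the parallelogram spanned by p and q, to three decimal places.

i: 8·27 - 27·(-20) = 216 - (-540) = 756
j: 27·4 - 5·27 = 108 - 135 = -27
k: 5·(-20) - 8·4 = -100 - 32 = -132
p × q = (756, -27, -132)
|p × q| = √(756² + (-27)² + (-132)²) = √589689 ≈ 767.9121

767.912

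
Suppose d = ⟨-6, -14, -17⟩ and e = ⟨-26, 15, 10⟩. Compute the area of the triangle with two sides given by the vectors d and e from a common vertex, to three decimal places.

343.273

i: (-14)·10 - (-17)·15 = -140 - (-255) = 115
j: (-17)·(-26) - (-6)·10 = 442 - (-60) = 502
k: (-6)·15 - (-14)·(-26) = -90 - 364 = -454
d × e = (115, 502, -454)
|d × e| = √(115² + 502² + (-454)²) = √471345 ≈ 686.5457
area = ½ · 686.5457 ≈ 343.273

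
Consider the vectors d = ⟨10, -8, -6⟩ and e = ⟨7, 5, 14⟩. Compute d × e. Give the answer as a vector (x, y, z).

(-82, -182, 106)

i: (-8)·14 - (-6)·5 = -112 - (-30) = -82
j: (-6)·7 - 10·14 = -42 - 140 = -182
k: 10·5 - (-8)·7 = 50 - (-56) = 106
d × e = (-82, -182, 106)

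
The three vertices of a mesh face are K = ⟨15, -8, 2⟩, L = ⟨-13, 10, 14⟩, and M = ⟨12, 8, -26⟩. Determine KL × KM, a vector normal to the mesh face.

KL = (-28, 18, 12)
KM = (-3, 16, -28)
i: 18·(-28) - 12·16 = -504 - 192 = -696
j: 12·(-3) - (-28)·(-28) = -36 - 784 = -820
k: (-28)·16 - 18·(-3) = -448 - (-54) = -394
KL × KM = (-696, -820, -394)

(-696, -820, -394)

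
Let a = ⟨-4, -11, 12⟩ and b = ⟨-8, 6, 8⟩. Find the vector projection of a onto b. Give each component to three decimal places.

a · b = (-4)·(-8) + (-11)·6 + 12·8 = 32 - 66 + 96 = 62
|b|² = 64 + 36 + 64 = 164
proj_b a = (62/164) · (-8, 6, 8) ≈ (-3.024, 2.268, 3.024)

(-3.024, 2.268, 3.024)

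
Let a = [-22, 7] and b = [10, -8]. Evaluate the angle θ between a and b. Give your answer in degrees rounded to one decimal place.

a · b = (-22)·10 + 7·(-8) = -220 - 56 = -276
|a|² = 484 + 49 = 533,  |a| = √533 ≈ 23.086793
|b|² = 100 + 64 = 164,  |b| = √164 ≈ 12.806248
cos θ = -276 / (23.086793 · 12.806248) ≈ -0.93352
θ = arccos(-0.93352) ≈ 159.0°

159.0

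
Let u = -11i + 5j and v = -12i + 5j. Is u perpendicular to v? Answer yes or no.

no

u · v = (-11)·(-12) + 5·5 = 132 + 25 = 157
Nonzero, so the vectors are not orthogonal.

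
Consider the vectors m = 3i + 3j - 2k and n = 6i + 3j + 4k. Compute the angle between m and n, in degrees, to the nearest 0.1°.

58.8

m · n = 3·6 + 3·3 + (-2)·4 = 18 + 9 - 8 = 19
|m|² = 9 + 9 + 4 = 22,  |m| = √22 ≈ 4.690416
|n|² = 36 + 9 + 16 = 61,  |n| = √61 ≈ 7.810250
cos θ = 19 / (4.690416 · 7.810250) ≈ 0.51865
θ = arccos(0.51865) ≈ 58.8°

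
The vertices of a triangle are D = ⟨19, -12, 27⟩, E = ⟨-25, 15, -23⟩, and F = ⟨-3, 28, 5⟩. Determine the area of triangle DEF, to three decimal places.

DE = (-44, 27, -50),  DF = (-22, 40, -22)
i: 27·(-22) - (-50)·40 = -594 - (-2000) = 1406
j: (-50)·(-22) - (-44)·(-22) = 1100 - 968 = 132
k: (-44)·40 - 27·(-22) = -1760 - (-594) = -1166
DE × DF = (1406, 132, -1166)
|DE × DF| = √3353816 ≈ 1831.3427
area = ½ · 1831.3427 ≈ 915.671

915.671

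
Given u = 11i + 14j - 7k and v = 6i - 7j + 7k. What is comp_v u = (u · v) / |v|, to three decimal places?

u · v = 11·6 + 14·(-7) + (-7)·7 = 66 - 98 - 49 = -81
|v| = √(36 + 49 + 49) = √134 ≈ 11.5758
comp_v u = -81 / √134 ≈ -6.997

-6.997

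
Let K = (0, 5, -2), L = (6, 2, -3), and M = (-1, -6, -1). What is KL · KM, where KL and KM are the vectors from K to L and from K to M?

26

KL = L − K = (6, -3, -1)
KM = M − K = (-1, -11, 1)
KL · KM = 6·(-1) + (-3)·(-11) + (-1)·1 = -6 + 33 - 1 = 26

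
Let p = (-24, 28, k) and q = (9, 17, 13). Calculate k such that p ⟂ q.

p · q = (-24)·9 + 28·17 + k·13 = 260 + 13k
Set equal to 0: 13k = -260, so k = -20.

-20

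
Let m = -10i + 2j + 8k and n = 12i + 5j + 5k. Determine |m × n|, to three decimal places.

166.409

i: 2·5 - 8·5 = 10 - 40 = -30
j: 8·12 - (-10)·5 = 96 - (-50) = 146
k: (-10)·5 - 2·12 = -50 - 24 = -74
m × n = (-30, 146, -74)
|m × n| = √((-30)² + 146² + (-74)²) = √27692 ≈ 166.4091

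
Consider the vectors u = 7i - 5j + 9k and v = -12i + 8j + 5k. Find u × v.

i: (-5)·5 - 9·8 = -25 - 72 = -97
j: 9·(-12) - 7·5 = -108 - 35 = -143
k: 7·8 - (-5)·(-12) = 56 - 60 = -4
u × v = (-97, -143, -4)

(-97, -143, -4)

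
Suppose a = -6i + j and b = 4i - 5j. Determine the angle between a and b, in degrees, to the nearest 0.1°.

138.1

a · b = (-6)·4 + 1·(-5) = -24 - 5 = -29
|a|² = 36 + 1 = 37,  |a| = √37 ≈ 6.082763
|b|² = 16 + 25 = 41,  |b| = √41 ≈ 6.403124
cos θ = -29 / (6.082763 · 6.403124) ≈ -0.74457
θ = arccos(-0.74457) ≈ 138.1°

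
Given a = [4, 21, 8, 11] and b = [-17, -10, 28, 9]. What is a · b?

a · b = 4·(-17) + 21·(-10) + 8·28 + 11·9 = -68 - 210 + 224 + 99 = 45

45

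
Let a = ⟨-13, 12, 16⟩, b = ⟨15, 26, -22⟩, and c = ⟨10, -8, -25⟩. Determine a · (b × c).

b × c:
i: 26·(-25) - (-22)·(-8) = -650 - 176 = -826
j: (-22)·10 - 15·(-25) = -220 - (-375) = 155
k: 15·(-8) - 26·10 = -120 - 260 = -380
b × c = (-826, 155, -380)
a · (b × c) = (-13)·(-826) + 12·155 + 16·(-380) = 10738 + 1860 - 6080 = 6518

6518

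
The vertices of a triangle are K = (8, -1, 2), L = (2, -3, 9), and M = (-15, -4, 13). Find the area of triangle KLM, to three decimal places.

49.523

KL = (-6, -2, 7),  KM = (-23, -3, 11)
i: (-2)·11 - 7·(-3) = -22 - (-21) = -1
j: 7·(-23) - (-6)·11 = -161 - (-66) = -95
k: (-6)·(-3) - (-2)·(-23) = 18 - 46 = -28
KL × KM = (-1, -95, -28)
|KL × KM| = √9810 ≈ 99.0454
area = ½ · 99.0454 ≈ 49.523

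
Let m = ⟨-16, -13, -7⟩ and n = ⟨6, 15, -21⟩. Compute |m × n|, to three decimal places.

i: (-13)·(-21) - (-7)·15 = 273 - (-105) = 378
j: (-7)·6 - (-16)·(-21) = -42 - 336 = -378
k: (-16)·15 - (-13)·6 = -240 - (-78) = -162
m × n = (378, -378, -162)
|m × n| = √(378² + (-378)² + (-162)²) = √312012 ≈ 558.5803

558.580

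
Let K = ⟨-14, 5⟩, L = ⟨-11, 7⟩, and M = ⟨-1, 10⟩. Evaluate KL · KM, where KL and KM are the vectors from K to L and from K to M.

KL = L − K = (3, 2)
KM = M − K = (13, 5)
KL · KM = 3·13 + 2·5 = 39 + 10 = 49

49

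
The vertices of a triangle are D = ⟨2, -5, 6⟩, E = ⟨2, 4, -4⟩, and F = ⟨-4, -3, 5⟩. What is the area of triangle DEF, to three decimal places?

40.734

DE = (0, 9, -10),  DF = (-6, 2, -1)
i: 9·(-1) - (-10)·2 = -9 - (-20) = 11
j: (-10)·(-6) - 0·(-1) = 60 - 0 = 60
k: 0·2 - 9·(-6) = 0 - (-54) = 54
DE × DF = (11, 60, 54)
|DE × DF| = √6637 ≈ 81.4678
area = ½ · 81.4678 ≈ 40.734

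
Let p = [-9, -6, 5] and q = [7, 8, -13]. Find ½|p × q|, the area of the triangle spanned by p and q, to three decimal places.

i: (-6)·(-13) - 5·8 = 78 - 40 = 38
j: 5·7 - (-9)·(-13) = 35 - 117 = -82
k: (-9)·8 - (-6)·7 = -72 - (-42) = -30
p × q = (38, -82, -30)
|p × q| = √(38² + (-82)² + (-30)²) = √9068 ≈ 95.2260
area = ½ · 95.2260 ≈ 47.613

47.613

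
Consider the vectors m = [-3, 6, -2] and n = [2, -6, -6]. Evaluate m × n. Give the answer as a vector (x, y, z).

(-48, -22, 6)

i: 6·(-6) - (-2)·(-6) = -36 - 12 = -48
j: (-2)·2 - (-3)·(-6) = -4 - 18 = -22
k: (-3)·(-6) - 6·2 = 18 - 12 = 6
m × n = (-48, -22, 6)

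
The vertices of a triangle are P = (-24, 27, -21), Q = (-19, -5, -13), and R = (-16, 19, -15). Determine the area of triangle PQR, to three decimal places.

126.685

PQ = (5, -32, 8),  PR = (8, -8, 6)
i: (-32)·6 - 8·(-8) = -192 - (-64) = -128
j: 8·8 - 5·6 = 64 - 30 = 34
k: 5·(-8) - (-32)·8 = -40 - (-256) = 216
PQ × PR = (-128, 34, 216)
|PQ × PR| = √64196 ≈ 253.3693
area = ½ · 253.3693 ≈ 126.685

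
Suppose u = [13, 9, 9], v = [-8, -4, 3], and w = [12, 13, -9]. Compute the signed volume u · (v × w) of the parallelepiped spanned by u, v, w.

-867

v × w:
i: (-4)·(-9) - 3·13 = 36 - 39 = -3
j: 3·12 - (-8)·(-9) = 36 - 72 = -36
k: (-8)·13 - (-4)·12 = -104 - (-48) = -56
v × w = (-3, -36, -56)
u · (v × w) = 13·(-3) + 9·(-36) + 9·(-56) = -39 - 324 - 504 = -867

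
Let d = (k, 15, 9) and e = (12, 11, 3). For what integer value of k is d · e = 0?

d · e = k·12 + 15·11 + 9·3 = 192 + 12k
Set equal to 0: 12k = -192, so k = -16.

-16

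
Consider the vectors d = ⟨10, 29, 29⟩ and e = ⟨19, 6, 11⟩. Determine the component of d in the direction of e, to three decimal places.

30.009

d · e = 10·19 + 29·6 + 29·11 = 190 + 174 + 319 = 683
|e| = √(361 + 36 + 121) = √518 ≈ 22.7596
comp_e d = 683 / √518 ≈ 30.009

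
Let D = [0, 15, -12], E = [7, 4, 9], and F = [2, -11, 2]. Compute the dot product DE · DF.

594

DE = E − D = (7, -11, 21)
DF = F − D = (2, -26, 14)
DE · DF = 7·2 + (-11)·(-26) + 21·14 = 14 + 286 + 294 = 594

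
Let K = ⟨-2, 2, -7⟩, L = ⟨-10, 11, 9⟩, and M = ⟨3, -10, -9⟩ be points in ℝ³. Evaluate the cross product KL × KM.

(174, 64, 51)

KL = (-8, 9, 16)
KM = (5, -12, -2)
i: 9·(-2) - 16·(-12) = -18 - (-192) = 174
j: 16·5 - (-8)·(-2) = 80 - 16 = 64
k: (-8)·(-12) - 9·5 = 96 - 45 = 51
KL × KM = (174, 64, 51)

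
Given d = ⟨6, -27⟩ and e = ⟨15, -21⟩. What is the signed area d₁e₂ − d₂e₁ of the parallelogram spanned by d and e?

6·(-21) - (-27)·15 = -126 - (-405) = 279

279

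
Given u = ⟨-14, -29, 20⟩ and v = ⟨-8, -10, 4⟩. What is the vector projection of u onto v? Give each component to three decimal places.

u · v = (-14)·(-8) + (-29)·(-10) + 20·4 = 112 + 290 + 80 = 482
|v|² = 64 + 100 + 16 = 180
proj_v u = (482/180) · (-8, -10, 4) ≈ (-21.422, -26.778, 10.711)

(-21.422, -26.778, 10.711)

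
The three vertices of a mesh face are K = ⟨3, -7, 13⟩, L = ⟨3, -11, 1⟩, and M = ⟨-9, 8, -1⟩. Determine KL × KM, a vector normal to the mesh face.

(236, 144, -48)

KL = (0, -4, -12)
KM = (-12, 15, -14)
i: (-4)·(-14) - (-12)·15 = 56 - (-180) = 236
j: (-12)·(-12) - 0·(-14) = 144 - 0 = 144
k: 0·15 - (-4)·(-12) = 0 - 48 = -48
KL × KM = (236, 144, -48)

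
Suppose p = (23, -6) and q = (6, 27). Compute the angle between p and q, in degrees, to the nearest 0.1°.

92.1

p · q = 23·6 + (-6)·27 = 138 - 162 = -24
|p|² = 529 + 36 = 565,  |p| = √565 ≈ 23.769729
|q|² = 36 + 729 = 765,  |q| = √765 ≈ 27.658633
cos θ = -24 / (23.769729 · 27.658633) ≈ -0.03651
θ = arccos(-0.03651) ≈ 92.1°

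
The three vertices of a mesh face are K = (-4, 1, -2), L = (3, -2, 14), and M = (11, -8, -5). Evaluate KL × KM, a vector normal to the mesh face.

KL = (7, -3, 16)
KM = (15, -9, -3)
i: (-3)·(-3) - 16·(-9) = 9 - (-144) = 153
j: 16·15 - 7·(-3) = 240 - (-21) = 261
k: 7·(-9) - (-3)·15 = -63 - (-45) = -18
KL × KM = (153, 261, -18)

(153, 261, -18)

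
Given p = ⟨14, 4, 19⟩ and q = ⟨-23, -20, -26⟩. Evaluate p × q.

(276, -73, -188)

i: 4·(-26) - 19·(-20) = -104 - (-380) = 276
j: 19·(-23) - 14·(-26) = -437 - (-364) = -73
k: 14·(-20) - 4·(-23) = -280 - (-92) = -188
p × q = (276, -73, -188)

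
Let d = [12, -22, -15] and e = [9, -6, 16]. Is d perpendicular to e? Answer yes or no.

yes

d · e = 12·9 + (-22)·(-6) + (-15)·16 = 108 + 132 - 240 = 0
Zero, so the vectors are orthogonal.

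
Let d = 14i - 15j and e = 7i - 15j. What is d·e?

d · e = 14·7 + (-15)·(-15) = 98 + 225 = 323

323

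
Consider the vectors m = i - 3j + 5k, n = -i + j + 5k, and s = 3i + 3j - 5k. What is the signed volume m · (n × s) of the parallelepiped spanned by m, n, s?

n × s:
i: 1·(-5) - 5·3 = -5 - 15 = -20
j: 5·3 - (-1)·(-5) = 15 - 5 = 10
k: (-1)·3 - 1·3 = -3 - 3 = -6
n × s = (-20, 10, -6)
m · (n × s) = 1·(-20) + (-3)·10 + 5·(-6) = -20 - 30 - 30 = -80

-80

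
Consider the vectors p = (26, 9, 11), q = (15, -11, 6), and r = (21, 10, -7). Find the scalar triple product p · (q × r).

q × r:
i: (-11)·(-7) - 6·10 = 77 - 60 = 17
j: 6·21 - 15·(-7) = 126 - (-105) = 231
k: 15·10 - (-11)·21 = 150 - (-231) = 381
q × r = (17, 231, 381)
p · (q × r) = 26·17 + 9·231 + 11·381 = 442 + 2079 + 4191 = 6712

6712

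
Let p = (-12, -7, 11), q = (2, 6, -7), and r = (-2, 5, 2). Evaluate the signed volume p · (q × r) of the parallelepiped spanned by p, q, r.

-392

q × r:
i: 6·2 - (-7)·5 = 12 - (-35) = 47
j: (-7)·(-2) - 2·2 = 14 - 4 = 10
k: 2·5 - 6·(-2) = 10 - (-12) = 22
q × r = (47, 10, 22)
p · (q × r) = (-12)·47 + (-7)·10 + 11·22 = -564 - 70 + 242 = -392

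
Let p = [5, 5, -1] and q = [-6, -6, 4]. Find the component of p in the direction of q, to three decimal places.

p · q = 5·(-6) + 5·(-6) + (-1)·4 = -30 - 30 - 4 = -64
|q| = √(36 + 36 + 16) = √88 ≈ 9.3808
comp_q p = -64 / √88 ≈ -6.822

-6.822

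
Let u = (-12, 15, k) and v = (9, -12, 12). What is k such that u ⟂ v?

u · v = (-12)·9 + 15·(-12) + k·12 = -288 + 12k
Set equal to 0: 12k = 288, so k = 24.

24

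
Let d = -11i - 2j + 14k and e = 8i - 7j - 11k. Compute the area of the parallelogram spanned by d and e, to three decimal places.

152.086

i: (-2)·(-11) - 14·(-7) = 22 - (-98) = 120
j: 14·8 - (-11)·(-11) = 112 - 121 = -9
k: (-11)·(-7) - (-2)·8 = 77 - (-16) = 93
d × e = (120, -9, 93)
|d × e| = √(120² + (-9)² + 93²) = √23130 ≈ 152.0855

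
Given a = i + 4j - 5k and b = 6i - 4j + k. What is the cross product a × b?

i: 4·1 - (-5)·(-4) = 4 - 20 = -16
j: (-5)·6 - 1·1 = -30 - 1 = -31
k: 1·(-4) - 4·6 = -4 - 24 = -28
a × b = (-16, -31, -28)

(-16, -31, -28)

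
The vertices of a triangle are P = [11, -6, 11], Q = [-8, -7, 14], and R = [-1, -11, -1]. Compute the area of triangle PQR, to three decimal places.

PQ = (-19, -1, 3),  PR = (-12, -5, -12)
i: (-1)·(-12) - 3·(-5) = 12 - (-15) = 27
j: 3·(-12) - (-19)·(-12) = -36 - 228 = -264
k: (-19)·(-5) - (-1)·(-12) = 95 - 12 = 83
PQ × PR = (27, -264, 83)
|PQ × PR| = √77314 ≈ 278.0540
area = ½ · 278.0540 ≈ 139.027

139.027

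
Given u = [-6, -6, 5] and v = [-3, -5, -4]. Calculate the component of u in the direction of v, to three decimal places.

3.960

u · v = (-6)·(-3) + (-6)·(-5) + 5·(-4) = 18 + 30 - 20 = 28
|v| = √(9 + 25 + 16) = √50 ≈ 7.0711
comp_v u = 28 / √50 ≈ 3.960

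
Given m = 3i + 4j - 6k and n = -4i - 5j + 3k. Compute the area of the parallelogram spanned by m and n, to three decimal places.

23.452

i: 4·3 - (-6)·(-5) = 12 - 30 = -18
j: (-6)·(-4) - 3·3 = 24 - 9 = 15
k: 3·(-5) - 4·(-4) = -15 - (-16) = 1
m × n = (-18, 15, 1)
|m × n| = √((-18)² + 15² + 1²) = √550 ≈ 23.4521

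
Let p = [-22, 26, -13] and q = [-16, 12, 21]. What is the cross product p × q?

(702, 670, 152)

i: 26·21 - (-13)·12 = 546 - (-156) = 702
j: (-13)·(-16) - (-22)·21 = 208 - (-462) = 670
k: (-22)·12 - 26·(-16) = -264 - (-416) = 152
p × q = (702, 670, 152)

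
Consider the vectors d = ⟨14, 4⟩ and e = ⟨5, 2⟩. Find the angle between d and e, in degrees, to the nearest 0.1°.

5.9

d · e = 14·5 + 4·2 = 70 + 8 = 78
|d|² = 196 + 16 = 212,  |d| = √212 ≈ 14.560220
|e|² = 25 + 4 = 29,  |e| = √29 ≈ 5.385165
cos θ = 78 / (14.560220 · 5.385165) ≈ 0.99478
θ = arccos(0.99478) ≈ 5.9°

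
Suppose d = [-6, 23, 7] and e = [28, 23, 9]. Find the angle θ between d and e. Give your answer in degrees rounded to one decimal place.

62.7

d · e = (-6)·28 + 23·23 + 7·9 = -168 + 529 + 63 = 424
|d|² = 36 + 529 + 49 = 614,  |d| = √614 ≈ 24.779023
|e|² = 784 + 529 + 81 = 1394,  |e| = √1394 ≈ 37.336309
cos θ = 424 / (24.779023 · 37.336309) ≈ 0.45830
θ = arccos(0.45830) ≈ 62.7°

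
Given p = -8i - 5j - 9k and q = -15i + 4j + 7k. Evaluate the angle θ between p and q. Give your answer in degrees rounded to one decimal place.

80.4

p · q = (-8)·(-15) + (-5)·4 + (-9)·7 = 120 - 20 - 63 = 37
|p|² = 64 + 25 + 81 = 170,  |p| = √170 ≈ 13.038405
|q|² = 225 + 16 + 49 = 290,  |q| = √290 ≈ 17.029386
cos θ = 37 / (13.038405 · 17.029386) ≈ 0.16664
θ = arccos(0.16664) ≈ 80.4°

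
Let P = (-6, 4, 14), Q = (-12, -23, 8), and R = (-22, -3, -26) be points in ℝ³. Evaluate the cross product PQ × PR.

PQ = (-6, -27, -6)
PR = (-16, -7, -40)
i: (-27)·(-40) - (-6)·(-7) = 1080 - 42 = 1038
j: (-6)·(-16) - (-6)·(-40) = 96 - 240 = -144
k: (-6)·(-7) - (-27)·(-16) = 42 - 432 = -390
PQ × PR = (1038, -144, -390)

(1038, -144, -390)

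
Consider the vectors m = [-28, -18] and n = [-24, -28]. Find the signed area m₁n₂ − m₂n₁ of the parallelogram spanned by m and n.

352

(-28)·(-28) - (-18)·(-24) = 784 - 432 = 352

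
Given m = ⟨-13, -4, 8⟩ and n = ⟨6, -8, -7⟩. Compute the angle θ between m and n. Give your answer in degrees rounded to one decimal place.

122.0

m · n = (-13)·6 + (-4)·(-8) + 8·(-7) = -78 + 32 - 56 = -102
|m|² = 169 + 16 + 64 = 249,  |m| = √249 ≈ 15.779734
|n|² = 36 + 64 + 49 = 149,  |n| = √149 ≈ 12.206556
cos θ = -102 / (15.779734 · 12.206556) ≈ -0.52955
θ = arccos(-0.52955) ≈ 122.0°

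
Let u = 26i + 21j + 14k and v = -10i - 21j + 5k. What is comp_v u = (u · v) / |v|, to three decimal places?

u · v = 26·(-10) + 21·(-21) + 14·5 = -260 - 441 + 70 = -631
|v| = √(100 + 441 + 25) = √566 ≈ 23.7908
comp_v u = -631 / √566 ≈ -26.523

-26.523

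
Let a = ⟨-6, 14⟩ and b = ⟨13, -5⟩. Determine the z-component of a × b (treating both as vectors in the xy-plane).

(-6)·(-5) - 14·13 = 30 - 182 = -152

-152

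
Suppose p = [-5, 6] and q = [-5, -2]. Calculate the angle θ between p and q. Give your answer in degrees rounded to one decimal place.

72.0

p · q = (-5)·(-5) + 6·(-2) = 25 - 12 = 13
|p|² = 25 + 36 = 61,  |p| = √61 ≈ 7.810250
|q|² = 25 + 4 = 29,  |q| = √29 ≈ 5.385165
cos θ = 13 / (7.810250 · 5.385165) ≈ 0.30909
θ = arccos(0.30909) ≈ 72.0°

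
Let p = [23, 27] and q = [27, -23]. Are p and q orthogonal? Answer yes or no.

yes

p · q = 23·27 + 27·(-23) = 621 - 621 = 0
Zero, so the vectors are orthogonal.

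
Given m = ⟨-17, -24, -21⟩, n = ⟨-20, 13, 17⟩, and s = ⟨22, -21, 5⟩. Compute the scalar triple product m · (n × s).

n × s:
i: 13·5 - 17·(-21) = 65 - (-357) = 422
j: 17·22 - (-20)·5 = 374 - (-100) = 474
k: (-20)·(-21) - 13·22 = 420 - 286 = 134
n × s = (422, 474, 134)
m · (n × s) = (-17)·422 + (-24)·474 + (-21)·134 = -7174 - 11376 - 2814 = -21364

-21364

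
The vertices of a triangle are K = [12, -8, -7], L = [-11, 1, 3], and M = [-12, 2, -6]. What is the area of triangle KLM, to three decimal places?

KL = (-23, 9, 10),  KM = (-24, 10, 1)
i: 9·1 - 10·10 = 9 - 100 = -91
j: 10·(-24) - (-23)·1 = -240 - (-23) = -217
k: (-23)·10 - 9·(-24) = -230 - (-216) = -14
KL × KM = (-91, -217, -14)
|KL × KM| = √55566 ≈ 235.7244
area = ½ · 235.7244 ≈ 117.862

117.862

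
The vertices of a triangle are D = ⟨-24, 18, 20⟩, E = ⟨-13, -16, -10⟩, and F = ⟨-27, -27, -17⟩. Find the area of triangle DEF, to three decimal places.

DE = (11, -34, -30),  DF = (-3, -45, -37)
i: (-34)·(-37) - (-30)·(-45) = 1258 - 1350 = -92
j: (-30)·(-3) - 11·(-37) = 90 - (-407) = 497
k: 11·(-45) - (-34)·(-3) = -495 - 102 = -597
DE × DF = (-92, 497, -597)
|DE × DF| = √611882 ≈ 782.2289
area = ½ · 782.2289 ≈ 391.114

391.114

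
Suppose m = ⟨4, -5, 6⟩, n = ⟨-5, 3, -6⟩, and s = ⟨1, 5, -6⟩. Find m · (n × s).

n × s:
i: 3·(-6) - (-6)·5 = -18 - (-30) = 12
j: (-6)·1 - (-5)·(-6) = -6 - 30 = -36
k: (-5)·5 - 3·1 = -25 - 3 = -28
n × s = (12, -36, -28)
m · (n × s) = 4·12 + (-5)·(-36) + 6·(-28) = 48 + 180 - 168 = 60

60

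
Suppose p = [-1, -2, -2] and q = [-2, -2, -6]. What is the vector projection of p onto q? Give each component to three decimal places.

p · q = (-1)·(-2) + (-2)·(-2) + (-2)·(-6) = 2 + 4 + 12 = 18
|q|² = 4 + 4 + 36 = 44
proj_q p = (18/44) · (-2, -2, -6) ≈ (-0.818, -0.818, -2.455)

(-0.818, -0.818, -2.455)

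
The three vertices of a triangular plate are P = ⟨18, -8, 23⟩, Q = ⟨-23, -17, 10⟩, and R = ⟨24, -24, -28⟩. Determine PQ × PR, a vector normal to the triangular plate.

(251, -2169, 710)

PQ = (-41, -9, -13)
PR = (6, -16, -51)
i: (-9)·(-51) - (-13)·(-16) = 459 - 208 = 251
j: (-13)·6 - (-41)·(-51) = -78 - 2091 = -2169
k: (-41)·(-16) - (-9)·6 = 656 - (-54) = 710
PQ × PR = (251, -2169, 710)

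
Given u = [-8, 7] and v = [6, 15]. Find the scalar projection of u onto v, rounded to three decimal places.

3.528

u · v = (-8)·6 + 7·15 = -48 + 105 = 57
|v| = √(36 + 225) = √261 ≈ 16.1555
comp_v u = 57 / √261 ≈ 3.528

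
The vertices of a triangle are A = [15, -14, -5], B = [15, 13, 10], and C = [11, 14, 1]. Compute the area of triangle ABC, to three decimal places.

AB = (0, 27, 15),  AC = (-4, 28, 6)
i: 27·6 - 15·28 = 162 - 420 = -258
j: 15·(-4) - 0·6 = -60 - 0 = -60
k: 0·28 - 27·(-4) = 0 - (-108) = 108
AB × AC = (-258, -60, 108)
|AB × AC| = √81828 ≈ 286.0559
area = ½ · 286.0559 ≈ 143.028

143.028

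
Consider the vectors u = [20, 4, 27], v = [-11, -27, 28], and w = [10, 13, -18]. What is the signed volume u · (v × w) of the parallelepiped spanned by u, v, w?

6197

v × w:
i: (-27)·(-18) - 28·13 = 486 - 364 = 122
j: 28·10 - (-11)·(-18) = 280 - 198 = 82
k: (-11)·13 - (-27)·10 = -143 - (-270) = 127
v × w = (122, 82, 127)
u · (v × w) = 20·122 + 4·82 + 27·127 = 2440 + 328 + 3429 = 6197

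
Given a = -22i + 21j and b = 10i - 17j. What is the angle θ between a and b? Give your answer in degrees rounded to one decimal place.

a · b = (-22)·10 + 21·(-17) = -220 - 357 = -577
|a|² = 484 + 441 = 925,  |a| = √925 ≈ 30.413813
|b|² = 100 + 289 = 389,  |b| = √389 ≈ 19.723083
cos θ = -577 / (30.413813 · 19.723083) ≈ -0.96190
θ = arccos(-0.96190) ≈ 164.1°

164.1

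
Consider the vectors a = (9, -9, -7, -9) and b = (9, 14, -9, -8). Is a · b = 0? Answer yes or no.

no

a · b = 9·9 + (-9)·14 + (-7)·(-9) + (-9)·(-8) = 81 - 126 + 63 + 72 = 90
Nonzero, so the vectors are not orthogonal.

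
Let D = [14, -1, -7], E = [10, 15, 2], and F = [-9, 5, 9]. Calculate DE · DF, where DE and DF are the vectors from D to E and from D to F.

332

DE = E − D = (-4, 16, 9)
DF = F − D = (-23, 6, 16)
DE · DF = (-4)·(-23) + 16·6 + 9·16 = 92 + 96 + 144 = 332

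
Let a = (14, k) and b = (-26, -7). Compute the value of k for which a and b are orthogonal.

a · b = 14·(-26) + k·(-7) = -364 - 7k
Set equal to 0: -7k = 364, so k = -52.

-52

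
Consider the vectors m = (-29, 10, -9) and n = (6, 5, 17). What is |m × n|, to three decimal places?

530.067

i: 10·17 - (-9)·5 = 170 - (-45) = 215
j: (-9)·6 - (-29)·17 = -54 - (-493) = 439
k: (-29)·5 - 10·6 = -145 - 60 = -205
m × n = (215, 439, -205)
|m × n| = √(215² + 439² + (-205)²) = √280971 ≈ 530.0670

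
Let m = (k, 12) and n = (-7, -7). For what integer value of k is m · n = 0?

m · n = k·(-7) + 12·(-7) = -84 - 7k
Set equal to 0: -7k = 84, so k = -12.

-12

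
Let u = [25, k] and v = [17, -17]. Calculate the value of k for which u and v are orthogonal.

25

u · v = 25·17 + k·(-17) = 425 - 17k
Set equal to 0: -17k = -425, so k = 25.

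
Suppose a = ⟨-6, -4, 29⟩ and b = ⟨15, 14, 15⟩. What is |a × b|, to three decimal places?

702.394

i: (-4)·15 - 29·14 = -60 - 406 = -466
j: 29·15 - (-6)·15 = 435 - (-90) = 525
k: (-6)·14 - (-4)·15 = -84 - (-60) = -24
a × b = (-466, 525, -24)
|a × b| = √((-466)² + 525² + (-24)²) = √493357 ≈ 702.3938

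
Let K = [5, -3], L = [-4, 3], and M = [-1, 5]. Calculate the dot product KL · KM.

102

KL = L − K = (-9, 6)
KM = M − K = (-6, 8)
KL · KM = (-9)·(-6) + 6·8 = 54 + 48 = 102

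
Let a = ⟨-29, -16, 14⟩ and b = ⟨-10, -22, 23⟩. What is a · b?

964

a · b = (-29)·(-10) + (-16)·(-22) + 14·23 = 290 + 352 + 322 = 964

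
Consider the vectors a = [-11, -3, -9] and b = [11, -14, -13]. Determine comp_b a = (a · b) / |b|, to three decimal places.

1.724

a · b = (-11)·11 + (-3)·(-14) + (-9)·(-13) = -121 + 42 + 117 = 38
|b| = √(121 + 196 + 169) = √486 ≈ 22.0454
comp_b a = 38 / √486 ≈ 1.724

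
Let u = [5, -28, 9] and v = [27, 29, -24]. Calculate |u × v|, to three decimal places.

i: (-28)·(-24) - 9·29 = 672 - 261 = 411
j: 9·27 - 5·(-24) = 243 - (-120) = 363
k: 5·29 - (-28)·27 = 145 - (-756) = 901
u × v = (411, 363, 901)
|u × v| = √(411² + 363² + 901²) = √1112491 ≈ 1054.7469

1054.747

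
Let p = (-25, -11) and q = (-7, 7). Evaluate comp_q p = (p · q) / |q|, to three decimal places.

9.899

p · q = (-25)·(-7) + (-11)·7 = 175 - 77 = 98
|q| = √(49 + 49) = √98 ≈ 9.8995
comp_q p = 98 / √98 ≈ 9.899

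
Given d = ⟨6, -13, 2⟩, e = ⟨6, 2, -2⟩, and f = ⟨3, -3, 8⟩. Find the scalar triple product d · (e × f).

e × f:
i: 2·8 - (-2)·(-3) = 16 - 6 = 10
j: (-2)·3 - 6·8 = -6 - 48 = -54
k: 6·(-3) - 2·3 = -18 - 6 = -24
e × f = (10, -54, -24)
d · (e × f) = 6·10 + (-13)·(-54) + 2·(-24) = 60 + 702 - 48 = 714

714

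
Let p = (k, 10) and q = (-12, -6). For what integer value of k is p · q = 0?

-5

p · q = k·(-12) + 10·(-6) = -60 - 12k
Set equal to 0: -12k = 60, so k = -5.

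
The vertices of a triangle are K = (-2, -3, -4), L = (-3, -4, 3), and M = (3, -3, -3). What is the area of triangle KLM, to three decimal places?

18.180

KL = (-1, -1, 7),  KM = (5, 0, 1)
i: (-1)·1 - 7·0 = -1 - 0 = -1
j: 7·5 - (-1)·1 = 35 - (-1) = 36
k: (-1)·0 - (-1)·5 = 0 - (-5) = 5
KL × KM = (-1, 36, 5)
|KL × KM| = √1322 ≈ 36.3593
area = ½ · 36.3593 ≈ 18.180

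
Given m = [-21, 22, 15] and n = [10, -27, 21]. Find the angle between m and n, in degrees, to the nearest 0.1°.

113.9

m · n = (-21)·10 + 22·(-27) + 15·21 = -210 - 594 + 315 = -489
|m|² = 441 + 484 + 225 = 1150,  |m| = √1150 ≈ 33.911650
|n|² = 100 + 729 + 441 = 1270,  |n| = √1270 ≈ 35.637059
cos θ = -489 / (33.911650 · 35.637059) ≈ -0.40463
θ = arccos(-0.40463) ≈ 113.9°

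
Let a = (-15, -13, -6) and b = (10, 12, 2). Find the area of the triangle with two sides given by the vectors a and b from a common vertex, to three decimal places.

i: (-13)·2 - (-6)·12 = -26 - (-72) = 46
j: (-6)·10 - (-15)·2 = -60 - (-30) = -30
k: (-15)·12 - (-13)·10 = -180 - (-130) = -50
a × b = (46, -30, -50)
|a × b| = √(46² + (-30)² + (-50)²) = √5516 ≈ 74.2698
area = ½ · 74.2698 ≈ 37.135

37.135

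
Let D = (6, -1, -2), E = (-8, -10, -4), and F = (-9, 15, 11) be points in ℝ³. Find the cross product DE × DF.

DE = (-14, -9, -2)
DF = (-15, 16, 13)
i: (-9)·13 - (-2)·16 = -117 - (-32) = -85
j: (-2)·(-15) - (-14)·13 = 30 - (-182) = 212
k: (-14)·16 - (-9)·(-15) = -224 - 135 = -359
DE × DF = (-85, 212, -359)

(-85, 212, -359)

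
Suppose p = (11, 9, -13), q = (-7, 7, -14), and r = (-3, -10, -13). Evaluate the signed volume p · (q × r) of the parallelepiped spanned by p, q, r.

-4165

q × r:
i: 7·(-13) - (-14)·(-10) = -91 - 140 = -231
j: (-14)·(-3) - (-7)·(-13) = 42 - 91 = -49
k: (-7)·(-10) - 7·(-3) = 70 - (-21) = 91
q × r = (-231, -49, 91)
p · (q × r) = 11·(-231) + 9·(-49) + (-13)·91 = -2541 - 441 - 1183 = -4165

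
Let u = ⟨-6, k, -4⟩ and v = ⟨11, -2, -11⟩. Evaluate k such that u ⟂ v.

u · v = (-6)·11 + k·(-2) + (-4)·(-11) = -22 - 2k
Set equal to 0: -2k = 22, so k = -11.

-11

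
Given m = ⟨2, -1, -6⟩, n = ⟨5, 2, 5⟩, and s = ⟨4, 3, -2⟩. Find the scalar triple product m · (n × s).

-110

n × s:
i: 2·(-2) - 5·3 = -4 - 15 = -19
j: 5·4 - 5·(-2) = 20 - (-10) = 30
k: 5·3 - 2·4 = 15 - 8 = 7
n × s = (-19, 30, 7)
m · (n × s) = 2·(-19) + (-1)·30 + (-6)·7 = -38 - 30 - 42 = -110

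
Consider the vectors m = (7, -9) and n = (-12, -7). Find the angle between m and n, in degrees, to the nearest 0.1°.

m · n = 7·(-12) + (-9)·(-7) = -84 + 63 = -21
|m|² = 49 + 81 = 130,  |m| = √130 ≈ 11.401754
|n|² = 144 + 49 = 193,  |n| = √193 ≈ 13.892444
cos θ = -21 / (11.401754 · 13.892444) ≈ -0.13258
θ = arccos(-0.13258) ≈ 97.6°

97.6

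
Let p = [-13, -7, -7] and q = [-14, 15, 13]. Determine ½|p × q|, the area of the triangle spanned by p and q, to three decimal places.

i: (-7)·13 - (-7)·15 = -91 - (-105) = 14
j: (-7)·(-14) - (-13)·13 = 98 - (-169) = 267
k: (-13)·15 - (-7)·(-14) = -195 - 98 = -293
p × q = (14, 267, -293)
|p × q| = √(14² + 267² + (-293)²) = √157334 ≈ 396.6535
area = ½ · 396.6535 ≈ 198.327

198.327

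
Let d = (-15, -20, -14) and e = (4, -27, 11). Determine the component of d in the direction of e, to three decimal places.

11.078

d · e = (-15)·4 + (-20)·(-27) + (-14)·11 = -60 + 540 - 154 = 326
|e| = √(16 + 729 + 121) = √866 ≈ 29.4279
comp_e d = 326 / √866 ≈ 11.078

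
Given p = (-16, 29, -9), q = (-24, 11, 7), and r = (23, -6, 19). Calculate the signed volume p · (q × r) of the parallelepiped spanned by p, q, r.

q × r:
i: 11·19 - 7·(-6) = 209 - (-42) = 251
j: 7·23 - (-24)·19 = 161 - (-456) = 617
k: (-24)·(-6) - 11·23 = 144 - 253 = -109
q × r = (251, 617, -109)
p · (q × r) = (-16)·251 + 29·617 + (-9)·(-109) = -4016 + 17893 + 981 = 14858

14858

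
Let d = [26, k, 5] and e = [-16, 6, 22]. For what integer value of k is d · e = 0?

51

d · e = 26·(-16) + k·6 + 5·22 = -306 + 6k
Set equal to 0: 6k = 306, so k = 51.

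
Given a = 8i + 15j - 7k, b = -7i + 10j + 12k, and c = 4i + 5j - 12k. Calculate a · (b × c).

b × c:
i: 10·(-12) - 12·5 = -120 - 60 = -180
j: 12·4 - (-7)·(-12) = 48 - 84 = -36
k: (-7)·5 - 10·4 = -35 - 40 = -75
b × c = (-180, -36, -75)
a · (b × c) = 8·(-180) + 15·(-36) + (-7)·(-75) = -1440 - 540 + 525 = -1455

-1455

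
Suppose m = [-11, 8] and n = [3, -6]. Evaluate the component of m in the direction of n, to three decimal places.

m · n = (-11)·3 + 8·(-6) = -33 - 48 = -81
|n| = √(9 + 36) = √45 ≈ 6.7082
comp_n m = -81 / √45 ≈ -12.075

-12.075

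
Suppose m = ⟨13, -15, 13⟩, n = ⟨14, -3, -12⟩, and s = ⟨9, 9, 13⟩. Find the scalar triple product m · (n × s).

7236

n × s:
i: (-3)·13 - (-12)·9 = -39 - (-108) = 69
j: (-12)·9 - 14·13 = -108 - 182 = -290
k: 14·9 - (-3)·9 = 126 - (-27) = 153
n × s = (69, -290, 153)
m · (n × s) = 13·69 + (-15)·(-290) + 13·153 = 897 + 4350 + 1989 = 7236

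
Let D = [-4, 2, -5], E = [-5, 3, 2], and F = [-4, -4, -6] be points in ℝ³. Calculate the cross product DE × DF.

DE = (-1, 1, 7)
DF = (0, -6, -1)
i: 1·(-1) - 7·(-6) = -1 - (-42) = 41
j: 7·0 - (-1)·(-1) = 0 - 1 = -1
k: (-1)·(-6) - 1·0 = 6 - 0 = 6
DE × DF = (41, -1, 6)

(41, -1, 6)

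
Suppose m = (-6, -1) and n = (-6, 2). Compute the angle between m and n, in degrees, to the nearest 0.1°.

m · n = (-6)·(-6) + (-1)·2 = 36 - 2 = 34
|m|² = 36 + 1 = 37,  |m| = √37 ≈ 6.082763
|n|² = 36 + 4 = 40,  |n| = √40 ≈ 6.324555
cos θ = 34 / (6.082763 · 6.324555) ≈ 0.88379
θ = arccos(0.88379) ≈ 27.9°

27.9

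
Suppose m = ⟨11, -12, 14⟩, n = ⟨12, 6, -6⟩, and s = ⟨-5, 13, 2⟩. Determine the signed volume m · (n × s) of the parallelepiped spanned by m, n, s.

n × s:
i: 6·2 - (-6)·13 = 12 - (-78) = 90
j: (-6)·(-5) - 12·2 = 30 - 24 = 6
k: 12·13 - 6·(-5) = 156 - (-30) = 186
n × s = (90, 6, 186)
m · (n × s) = 11·90 + (-12)·6 + 14·186 = 990 - 72 + 2604 = 3522

3522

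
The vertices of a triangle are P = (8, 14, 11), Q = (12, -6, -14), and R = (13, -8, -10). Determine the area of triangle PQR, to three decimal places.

68.420

PQ = (4, -20, -25),  PR = (5, -22, -21)
i: (-20)·(-21) - (-25)·(-22) = 420 - 550 = -130
j: (-25)·5 - 4·(-21) = -125 - (-84) = -41
k: 4·(-22) - (-20)·5 = -88 - (-100) = 12
PQ × PR = (-130, -41, 12)
|PQ × PR| = √18725 ≈ 136.8393
area = ½ · 136.8393 ≈ 68.420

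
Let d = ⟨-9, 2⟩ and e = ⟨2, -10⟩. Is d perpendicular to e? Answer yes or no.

d · e = (-9)·2 + 2·(-10) = -18 - 20 = -38
Nonzero, so the vectors are not orthogonal.

no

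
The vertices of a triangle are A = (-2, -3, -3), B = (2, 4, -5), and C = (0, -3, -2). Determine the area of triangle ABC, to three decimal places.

AB = (4, 7, -2),  AC = (2, 0, 1)
i: 7·1 - (-2)·0 = 7 - 0 = 7
j: (-2)·2 - 4·1 = -4 - 4 = -8
k: 4·0 - 7·2 = 0 - 14 = -14
AB × AC = (7, -8, -14)
|AB × AC| = √309 ≈ 17.5784
area = ½ · 17.5784 ≈ 8.789

8.789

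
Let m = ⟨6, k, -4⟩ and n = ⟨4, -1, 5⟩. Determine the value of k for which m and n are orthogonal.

4

m · n = 6·4 + k·(-1) + (-4)·5 = 4 - 1k
Set equal to 0: -1k = -4, so k = 4.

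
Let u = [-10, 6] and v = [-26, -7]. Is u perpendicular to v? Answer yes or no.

u · v = (-10)·(-26) + 6·(-7) = 260 - 42 = 218
Nonzero, so the vectors are not orthogonal.

no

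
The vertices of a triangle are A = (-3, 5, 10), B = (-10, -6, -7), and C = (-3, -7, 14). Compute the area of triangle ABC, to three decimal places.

131.666

AB = (-7, -11, -17),  AC = (0, -12, 4)
i: (-11)·4 - (-17)·(-12) = -44 - 204 = -248
j: (-17)·0 - (-7)·4 = 0 - (-28) = 28
k: (-7)·(-12) - (-11)·0 = 84 - 0 = 84
AB × AC = (-248, 28, 84)
|AB × AC| = √69344 ≈ 263.3325
area = ½ · 263.3325 ≈ 131.666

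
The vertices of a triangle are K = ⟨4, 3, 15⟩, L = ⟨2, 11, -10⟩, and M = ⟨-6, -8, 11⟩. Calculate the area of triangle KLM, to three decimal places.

202.001

KL = (-2, 8, -25),  KM = (-10, -11, -4)
i: 8·(-4) - (-25)·(-11) = -32 - 275 = -307
j: (-25)·(-10) - (-2)·(-4) = 250 - 8 = 242
k: (-2)·(-11) - 8·(-10) = 22 - (-80) = 102
KL × KM = (-307, 242, 102)
|KL × KM| = √163217 ≈ 404.0012
area = ½ · 404.0012 ≈ 202.001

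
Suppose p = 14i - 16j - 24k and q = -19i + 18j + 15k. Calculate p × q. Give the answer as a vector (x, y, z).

i: (-16)·15 - (-24)·18 = -240 - (-432) = 192
j: (-24)·(-19) - 14·15 = 456 - 210 = 246
k: 14·18 - (-16)·(-19) = 252 - 304 = -52
p × q = (192, 246, -52)

(192, 246, -52)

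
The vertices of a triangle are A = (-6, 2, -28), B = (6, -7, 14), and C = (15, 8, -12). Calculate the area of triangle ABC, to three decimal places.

418.640

AB = (12, -9, 42),  AC = (21, 6, 16)
i: (-9)·16 - 42·6 = -144 - 252 = -396
j: 42·21 - 12·16 = 882 - 192 = 690
k: 12·6 - (-9)·21 = 72 - (-189) = 261
AB × AC = (-396, 690, 261)
|AB × AC| = √701037 ≈ 837.2795
area = ½ · 837.2795 ≈ 418.640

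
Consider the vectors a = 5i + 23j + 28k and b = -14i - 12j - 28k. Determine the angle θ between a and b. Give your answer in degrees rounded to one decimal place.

a · b = 5·(-14) + 23·(-12) + 28·(-28) = -70 - 276 - 784 = -1130
|a|² = 25 + 529 + 784 = 1338,  |a| = √1338 ≈ 36.578682
|b|² = 196 + 144 + 784 = 1124,  |b| = √1124 ≈ 33.526109
cos θ = -1130 / (36.578682 · 33.526109) ≈ -0.92144
θ = arccos(-0.92144) ≈ 157.1°

157.1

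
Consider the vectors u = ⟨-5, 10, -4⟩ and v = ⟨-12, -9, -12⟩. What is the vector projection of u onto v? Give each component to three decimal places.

u · v = (-5)·(-12) + 10·(-9) + (-4)·(-12) = 60 - 90 + 48 = 18
|v|² = 144 + 81 + 144 = 369
proj_v u = (18/369) · (-12, -9, -12) ≈ (-0.585, -0.439, -0.585)

(-0.585, -0.439, -0.585)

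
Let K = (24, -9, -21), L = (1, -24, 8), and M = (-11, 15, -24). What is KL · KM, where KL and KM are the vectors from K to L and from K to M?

KL = L − K = (-23, -15, 29)
KM = M − K = (-35, 24, -3)
KL · KM = (-23)·(-35) + (-15)·24 + 29·(-3) = 805 - 360 - 87 = 358

358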